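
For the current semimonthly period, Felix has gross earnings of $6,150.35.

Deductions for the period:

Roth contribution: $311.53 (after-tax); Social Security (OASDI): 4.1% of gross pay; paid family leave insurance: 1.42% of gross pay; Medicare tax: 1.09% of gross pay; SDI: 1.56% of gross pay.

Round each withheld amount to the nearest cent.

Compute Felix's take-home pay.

$5,336.34

SDI: $6,150.35 × 0.0156 = $95.95
Medicare tax: $6,150.35 × 0.0109 = $67.04
Social Security (OASDI): $6,150.35 × 0.041 = $252.16
Paid family leave insurance: $6,150.35 × 0.0142 = $87.33
Roth contribution: $311.53
Total deductions = $95.95 + $67.04 + $252.16 + $87.33 + $311.53 = $814.01
Net pay = $6,150.35 − $814.01 = $5,336.34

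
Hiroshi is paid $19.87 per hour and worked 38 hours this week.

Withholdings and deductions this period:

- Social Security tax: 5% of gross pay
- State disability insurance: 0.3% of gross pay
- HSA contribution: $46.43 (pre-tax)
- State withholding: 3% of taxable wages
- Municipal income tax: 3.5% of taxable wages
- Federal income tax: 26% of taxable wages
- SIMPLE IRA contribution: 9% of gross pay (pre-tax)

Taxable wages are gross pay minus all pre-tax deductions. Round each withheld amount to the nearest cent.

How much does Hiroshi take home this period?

$392.44

Gross pay: 38 × $19.87 = $755.06
HSA contribution: $46.43
SIMPLE IRA contribution: $755.06 × 0.09 = $67.96
Pre-tax total = $46.43 + $67.96 = $114.39
Taxable wages = $755.06 − $114.39 = $640.67
Municipal income tax: $640.67 × 0.035 = $22.42
State withholding: $640.67 × 0.03 = $19.22
Federal income tax: $640.67 × 0.26 = $166.57
State disability insurance: $755.06 × 0.003 = $2.27
Social Security tax: $755.06 × 0.05 = $37.75
Total deductions = $46.43 + $67.96 + $22.42 + $19.22 + $166.57 + $2.27 + $37.75 = $362.62
Net pay = $755.06 − $362.62 = $392.44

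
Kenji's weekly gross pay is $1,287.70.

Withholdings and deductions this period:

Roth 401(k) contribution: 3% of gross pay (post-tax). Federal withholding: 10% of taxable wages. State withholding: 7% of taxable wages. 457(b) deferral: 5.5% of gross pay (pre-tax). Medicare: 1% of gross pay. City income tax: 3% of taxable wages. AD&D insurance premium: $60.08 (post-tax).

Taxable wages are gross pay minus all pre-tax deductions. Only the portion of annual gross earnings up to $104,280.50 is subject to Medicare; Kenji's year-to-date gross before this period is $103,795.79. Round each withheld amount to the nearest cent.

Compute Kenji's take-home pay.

$869.94

457(b) deferral: $1,287.70 × 0.055 = $70.82
Taxable wages = $1,287.70 − $70.82 = $1,216.88
City income tax: $1,216.88 × 0.03 = $36.51
Federal withholding: $1,216.88 × 0.1 = $121.69
State withholding: $1,216.88 × 0.07 = $85.18
Medicare: only $104,280.50 − $103,795.79 = $484.71 of this check is subject → $484.71 × 0.01 = $4.85
AD&D insurance premium: $60.08
Roth 401(k) contribution: $1,287.70 × 0.03 = $38.63
Total deductions = $70.82 + $36.51 + $121.69 + $85.18 + $4.85 + $60.08 + $38.63 = $417.76
Net pay = $1,287.70 − $417.76 = $869.94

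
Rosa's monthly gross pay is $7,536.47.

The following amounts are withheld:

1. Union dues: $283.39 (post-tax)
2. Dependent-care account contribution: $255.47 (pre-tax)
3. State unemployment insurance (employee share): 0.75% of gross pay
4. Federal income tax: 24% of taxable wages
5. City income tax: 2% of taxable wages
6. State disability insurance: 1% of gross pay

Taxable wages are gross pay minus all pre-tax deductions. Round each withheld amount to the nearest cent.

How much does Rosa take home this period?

Dependent-care account contribution: $255.47
Taxable wages = $7,536.47 − $255.47 = $7,281.00
Federal income tax: $7,281.00 × 0.24 = $1,747.44
City income tax: $7,281.00 × 0.02 = $145.62
State disability insurance: $7,536.47 × 0.01 = $75.36
State unemployment insurance (employee share): $7,536.47 × 0.0075 = $56.52
Union dues: $283.39
Total deductions = $255.47 + $1,747.44 + $145.62 + $75.36 + $56.52 + $283.39 = $2,563.80
Net pay = $7,536.47 − $2,563.80 = $4,972.67

$4,972.67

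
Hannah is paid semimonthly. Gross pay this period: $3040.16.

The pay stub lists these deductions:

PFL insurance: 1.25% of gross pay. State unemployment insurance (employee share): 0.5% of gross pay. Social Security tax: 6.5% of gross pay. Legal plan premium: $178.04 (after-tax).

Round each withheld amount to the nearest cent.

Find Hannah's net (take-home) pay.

PFL insurance: $3040.16 × 0.0125 = $38.00
Social Security tax: $3040.16 × 0.065 = $197.61
State unemployment insurance (employee share): $3040.16 × 0.005 = $15.20
Legal plan premium: $178.04
Total deductions = $38.00 + $197.61 + $15.20 + $178.04 = $428.85
Net pay = $3040.16 − $428.85 = $2611.31

$2611.31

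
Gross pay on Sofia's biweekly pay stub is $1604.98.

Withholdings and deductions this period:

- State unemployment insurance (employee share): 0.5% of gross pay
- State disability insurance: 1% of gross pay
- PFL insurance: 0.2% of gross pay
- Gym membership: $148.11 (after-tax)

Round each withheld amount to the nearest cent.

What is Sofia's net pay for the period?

$1429.59

State unemployment insurance (employee share): $1604.98 × 0.005 = $8.02
PFL insurance: $1604.98 × 0.002 = $3.21
State disability insurance: $1604.98 × 0.01 = $16.05
Gym membership: $148.11
Total deductions = $8.02 + $3.21 + $16.05 + $148.11 = $175.39
Net pay = $1604.98 − $175.39 = $1429.59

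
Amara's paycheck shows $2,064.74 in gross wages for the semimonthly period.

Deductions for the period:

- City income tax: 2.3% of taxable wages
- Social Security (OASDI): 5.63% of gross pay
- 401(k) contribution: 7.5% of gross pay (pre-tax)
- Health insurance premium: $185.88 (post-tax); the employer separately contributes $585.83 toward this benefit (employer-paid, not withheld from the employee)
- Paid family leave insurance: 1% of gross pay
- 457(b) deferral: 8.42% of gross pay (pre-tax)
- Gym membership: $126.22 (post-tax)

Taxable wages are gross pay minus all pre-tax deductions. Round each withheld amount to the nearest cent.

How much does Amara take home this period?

457(b) deferral: $2,064.74 × 0.0842 = $173.85
401(k) contribution: $2,064.74 × 0.075 = $154.86
Pre-tax total = $173.85 + $154.86 = $328.71
Taxable wages = $2,064.74 − $328.71 = $1,736.03
City income tax: $1,736.03 × 0.023 = $39.93
Social Security (OASDI): $2,064.74 × 0.0563 = $116.24
Paid family leave insurance: $2,064.74 × 0.01 = $20.65
Gym membership: $126.22
Health insurance premium: $185.88
(Employer's $585.83 toward health insurance premium is not withheld from the employee.)
Total deductions = $173.85 + $154.86 + $39.93 + $116.24 + $20.65 + $126.22 + $185.88 = $817.63
Net pay = $2,064.74 − $817.63 = $1,247.11

$1,247.11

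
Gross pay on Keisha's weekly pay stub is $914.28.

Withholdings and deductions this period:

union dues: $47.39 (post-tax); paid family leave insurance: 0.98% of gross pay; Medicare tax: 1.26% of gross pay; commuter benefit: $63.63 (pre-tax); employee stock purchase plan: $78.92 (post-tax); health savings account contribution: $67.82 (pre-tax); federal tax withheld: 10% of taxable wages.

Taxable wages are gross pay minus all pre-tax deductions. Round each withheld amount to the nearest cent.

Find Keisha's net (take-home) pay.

$557.76

Health savings account contribution: $67.82
Commuter benefit: $63.63
Pre-tax total = $67.82 + $63.63 = $131.45
Taxable wages = $914.28 − $131.45 = $782.83
Federal tax withheld: $782.83 × 0.1 = $78.28
Medicare tax: $914.28 × 0.0126 = $11.52
Paid family leave insurance: $914.28 × 0.0098 = $8.96
Employee stock purchase plan: $78.92
Union dues: $47.39
Total deductions = $67.82 + $63.63 + $78.28 + $11.52 + $8.96 + $78.92 + $47.39 = $356.52
Net pay = $914.28 − $356.52 = $557.76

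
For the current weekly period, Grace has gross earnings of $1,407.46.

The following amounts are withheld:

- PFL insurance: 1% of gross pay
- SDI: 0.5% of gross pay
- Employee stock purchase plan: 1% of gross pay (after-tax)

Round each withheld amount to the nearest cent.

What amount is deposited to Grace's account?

SDI: $1,407.46 × 0.005 = $7.04
PFL insurance: $1,407.46 × 0.01 = $14.07
Employee stock purchase plan: $1,407.46 × 0.01 = $14.07
Total deductions = $7.04 + $14.07 + $14.07 = $35.18
Net pay = $1,407.46 − $35.18 = $1,372.28

$1,372.28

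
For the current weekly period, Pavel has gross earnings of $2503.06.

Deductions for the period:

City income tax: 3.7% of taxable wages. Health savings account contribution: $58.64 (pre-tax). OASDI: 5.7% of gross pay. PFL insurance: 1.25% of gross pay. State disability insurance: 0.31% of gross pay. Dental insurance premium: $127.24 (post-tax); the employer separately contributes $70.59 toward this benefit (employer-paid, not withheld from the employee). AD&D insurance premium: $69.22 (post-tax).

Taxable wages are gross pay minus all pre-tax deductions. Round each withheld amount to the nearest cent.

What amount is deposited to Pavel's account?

$1975.80

Health savings account contribution: $58.64
Taxable wages = $2503.06 − $58.64 = $2444.42
City income tax: $2444.42 × 0.037 = $90.44
OASDI: $2503.06 × 0.057 = $142.67
PFL insurance: $2503.06 × 0.0125 = $31.29
State disability insurance: $2503.06 × 0.0031 = $7.76
AD&D insurance premium: $69.22
Dental insurance premium: $127.24
(Employer's $70.59 toward dental insurance premium is not withheld from the employee.)
Total deductions = $58.64 + $90.44 + $142.67 + $31.29 + $7.76 + $69.22 + $127.24 = $527.26
Net pay = $2503.06 − $527.26 = $1975.80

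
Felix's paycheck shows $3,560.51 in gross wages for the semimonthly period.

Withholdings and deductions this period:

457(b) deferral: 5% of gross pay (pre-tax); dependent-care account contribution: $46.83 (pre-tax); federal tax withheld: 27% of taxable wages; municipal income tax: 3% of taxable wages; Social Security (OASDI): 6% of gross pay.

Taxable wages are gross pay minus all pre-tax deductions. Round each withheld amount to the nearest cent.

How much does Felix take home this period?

$2,121.32

457(b) deferral: $3,560.51 × 0.05 = $178.03
Dependent-care account contribution: $46.83
Pre-tax total = $178.03 + $46.83 = $224.86
Taxable wages = $3,560.51 − $224.86 = $3,335.65
Federal tax withheld: $3,335.65 × 0.27 = $900.63
Municipal income tax: $3,335.65 × 0.03 = $100.07
Social Security (OASDI): $3,560.51 × 0.06 = $213.63
Total deductions = $178.03 + $46.83 + $900.63 + $100.07 + $213.63 = $1,439.19
Net pay = $3,560.51 − $1,439.19 = $2,121.32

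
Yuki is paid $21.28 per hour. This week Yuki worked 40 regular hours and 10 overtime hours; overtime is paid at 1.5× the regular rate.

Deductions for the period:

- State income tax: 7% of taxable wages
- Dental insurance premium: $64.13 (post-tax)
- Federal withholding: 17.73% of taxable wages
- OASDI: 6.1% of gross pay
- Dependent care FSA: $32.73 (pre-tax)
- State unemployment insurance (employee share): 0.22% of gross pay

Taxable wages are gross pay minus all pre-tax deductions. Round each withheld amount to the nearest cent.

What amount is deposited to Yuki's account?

Regular pay: 40 × $21.28 = $851.20
Overtime pay: 10 × $21.28 × 1.5 = $319.20
Gross pay = $851.20 + $319.20 = $1,170.40
Dependent care FSA: $32.73
Taxable wages = $1,170.40 − $32.73 = $1,137.67
State income tax: $1,137.67 × 0.07 = $79.64
Federal withholding: $1,137.67 × 0.1773 = $201.71
State unemployment insurance (employee share): $1,170.40 × 0.0022 = $2.57
OASDI: $1,170.40 × 0.061 = $71.39
Dental insurance premium: $64.13
Total deductions = $32.73 + $79.64 + $201.71 + $2.57 + $71.39 + $64.13 = $452.17
Net pay = $1,170.40 − $452.17 = $718.23

$718.23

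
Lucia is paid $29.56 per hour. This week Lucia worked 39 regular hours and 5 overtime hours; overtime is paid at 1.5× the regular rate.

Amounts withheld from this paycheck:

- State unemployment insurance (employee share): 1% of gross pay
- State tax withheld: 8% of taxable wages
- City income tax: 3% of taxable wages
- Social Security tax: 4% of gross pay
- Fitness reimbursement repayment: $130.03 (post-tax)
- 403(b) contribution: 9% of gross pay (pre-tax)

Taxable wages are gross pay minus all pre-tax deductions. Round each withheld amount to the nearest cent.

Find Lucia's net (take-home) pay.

$914.48

Regular pay: 39 × $29.56 = $1,152.84
Overtime pay: 5 × $29.56 × 1.5 = $221.70
Gross pay = $1,152.84 + $221.70 = $1,374.54
403(b) contribution: $1,374.54 × 0.09 = $123.71
Taxable wages = $1,374.54 − $123.71 = $1,250.83
City income tax: $1,250.83 × 0.03 = $37.52
State tax withheld: $1,250.83 × 0.08 = $100.07
Social Security tax: $1,374.54 × 0.04 = $54.98
State unemployment insurance (employee share): $1,374.54 × 0.01 = $13.75
Fitness reimbursement repayment: $130.03
Total deductions = $123.71 + $37.52 + $100.07 + $54.98 + $13.75 + $130.03 = $460.06
Net pay = $1,374.54 − $460.06 = $914.48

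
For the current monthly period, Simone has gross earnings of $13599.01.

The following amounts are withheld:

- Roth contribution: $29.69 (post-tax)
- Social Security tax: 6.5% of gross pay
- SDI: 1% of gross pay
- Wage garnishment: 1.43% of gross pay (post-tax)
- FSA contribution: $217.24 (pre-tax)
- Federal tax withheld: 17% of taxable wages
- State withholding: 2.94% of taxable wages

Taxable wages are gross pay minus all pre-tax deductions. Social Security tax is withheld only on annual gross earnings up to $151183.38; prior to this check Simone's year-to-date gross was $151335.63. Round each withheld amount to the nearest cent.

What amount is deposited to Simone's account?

FSA contribution: $217.24
Taxable wages = $13599.01 − $217.24 = $13381.77
Federal tax withheld: $13381.77 × 0.17 = $2274.90
State withholding: $13381.77 × 0.0294 = $393.42
SDI: $13599.01 × 0.01 = $135.99
Social Security tax: annual cap $151183.38 already reached (YTD $151335.63), so $0.00
Wage garnishment: $13599.01 × 0.0143 = $194.47
Roth contribution: $29.69
Total deductions = $217.24 + $2274.90 + $393.42 + $135.99 + $0.00 + $194.47 + $29.69 = $3245.71
Net pay = $13599.01 − $3245.71 = $10353.30

$10353.30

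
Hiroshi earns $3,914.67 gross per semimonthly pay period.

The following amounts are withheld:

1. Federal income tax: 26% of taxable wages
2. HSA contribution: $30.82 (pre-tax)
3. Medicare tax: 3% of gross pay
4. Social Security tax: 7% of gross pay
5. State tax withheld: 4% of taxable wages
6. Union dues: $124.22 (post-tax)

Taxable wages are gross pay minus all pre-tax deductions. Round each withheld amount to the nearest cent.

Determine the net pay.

$2,203.01

HSA contribution: $30.82
Taxable wages = $3,914.67 − $30.82 = $3,883.85
State tax withheld: $3,883.85 × 0.04 = $155.35
Federal income tax: $3,883.85 × 0.26 = $1,009.80
Medicare tax: $3,914.67 × 0.03 = $117.44
Social Security tax: $3,914.67 × 0.07 = $274.03
Union dues: $124.22
Total deductions = $30.82 + $155.35 + $1,009.80 + $117.44 + $274.03 + $124.22 = $1,711.66
Net pay = $3,914.67 − $1,711.66 = $2,203.01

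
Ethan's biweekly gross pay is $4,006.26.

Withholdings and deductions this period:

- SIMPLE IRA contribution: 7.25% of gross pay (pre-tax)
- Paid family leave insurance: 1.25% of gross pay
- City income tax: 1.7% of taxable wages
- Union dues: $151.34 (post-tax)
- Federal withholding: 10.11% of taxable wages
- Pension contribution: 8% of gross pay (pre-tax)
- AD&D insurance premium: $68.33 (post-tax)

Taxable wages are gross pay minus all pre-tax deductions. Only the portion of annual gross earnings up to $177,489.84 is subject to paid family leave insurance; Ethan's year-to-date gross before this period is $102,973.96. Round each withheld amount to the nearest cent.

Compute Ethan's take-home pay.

SIMPLE IRA contribution: $4,006.26 × 0.0725 = $290.45
Pension contribution: $4,006.26 × 0.08 = $320.50
Pre-tax total = $290.45 + $320.50 = $610.95
Taxable wages = $4,006.26 − $610.95 = $3,395.31
City income tax: $3,395.31 × 0.017 = $57.72
Federal withholding: $3,395.31 × 0.1011 = $343.27
Paid family leave insurance: cap not yet reached, full $4,006.26 is subject → $4,006.26 × 0.0125 = $50.08
Union dues: $151.34
AD&D insurance premium: $68.33
Total deductions = $290.45 + $320.50 + $57.72 + $343.27 + $50.08 + $151.34 + $68.33 = $1,281.69
Net pay = $4,006.26 − $1,281.69 = $2,724.57

$2,724.57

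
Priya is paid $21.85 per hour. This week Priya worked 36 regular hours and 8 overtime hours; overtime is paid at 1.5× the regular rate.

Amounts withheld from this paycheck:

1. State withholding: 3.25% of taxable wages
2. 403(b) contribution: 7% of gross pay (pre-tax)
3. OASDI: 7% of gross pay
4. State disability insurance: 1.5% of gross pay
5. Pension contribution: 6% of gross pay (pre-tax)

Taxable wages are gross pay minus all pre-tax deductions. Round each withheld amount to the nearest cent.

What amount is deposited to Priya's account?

Regular pay: 36 × $21.85 = $786.60
Overtime pay: 8 × $21.85 × 1.5 = $262.20
Gross pay = $786.60 + $262.20 = $1,048.80
403(b) contribution: $1,048.80 × 0.07 = $73.42
Pension contribution: $1,048.80 × 0.06 = $62.93
Pre-tax total = $73.42 + $62.93 = $136.35
Taxable wages = $1,048.80 − $136.35 = $912.45
State withholding: $912.45 × 0.0325 = $29.65
State disability insurance: $1,048.80 × 0.015 = $15.73
OASDI: $1,048.80 × 0.07 = $73.42
Total deductions = $73.42 + $62.93 + $29.65 + $15.73 + $73.42 = $255.15
Net pay = $1,048.80 − $255.15 = $793.65

$793.65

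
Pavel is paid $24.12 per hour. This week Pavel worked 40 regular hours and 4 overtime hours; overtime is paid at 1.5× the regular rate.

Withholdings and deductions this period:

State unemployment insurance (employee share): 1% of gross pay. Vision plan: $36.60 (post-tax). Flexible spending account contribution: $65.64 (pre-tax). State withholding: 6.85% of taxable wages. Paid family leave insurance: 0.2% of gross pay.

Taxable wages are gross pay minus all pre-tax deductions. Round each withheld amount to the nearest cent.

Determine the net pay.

Regular pay: 40 × $24.12 = $964.80
Overtime pay: 4 × $24.12 × 1.5 = $144.72
Gross pay = $964.80 + $144.72 = $1,109.52
Flexible spending account contribution: $65.64
Taxable wages = $1,109.52 − $65.64 = $1,043.88
State withholding: $1,043.88 × 0.0685 = $71.51
Paid family leave insurance: $1,109.52 × 0.002 = $2.22
State unemployment insurance (employee share): $1,109.52 × 0.01 = $11.10
Vision plan: $36.60
Total deductions = $65.64 + $71.51 + $2.22 + $11.10 + $36.60 = $187.07
Net pay = $1,109.52 − $187.07 = $922.45

$922.45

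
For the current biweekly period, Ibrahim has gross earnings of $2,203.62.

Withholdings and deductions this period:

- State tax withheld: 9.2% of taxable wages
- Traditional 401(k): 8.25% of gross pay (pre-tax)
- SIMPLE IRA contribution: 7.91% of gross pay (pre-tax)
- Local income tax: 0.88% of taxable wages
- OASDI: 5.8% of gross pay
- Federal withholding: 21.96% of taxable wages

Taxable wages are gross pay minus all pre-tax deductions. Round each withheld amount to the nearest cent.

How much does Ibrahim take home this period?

Traditional 401(k): $2,203.62 × 0.0825 = $181.80
SIMPLE IRA contribution: $2,203.62 × 0.0791 = $174.31
Pre-tax total = $181.80 + $174.31 = $356.11
Taxable wages = $2,203.62 − $356.11 = $1,847.51
Federal withholding: $1,847.51 × 0.2196 = $405.71
State tax withheld: $1,847.51 × 0.092 = $169.97
Local income tax: $1,847.51 × 0.0088 = $16.26
OASDI: $2,203.62 × 0.058 = $127.81
Total deductions = $181.80 + $174.31 + $405.71 + $169.97 + $16.26 + $127.81 = $1,075.86
Net pay = $2,203.62 − $1,075.86 = $1,127.76

$1,127.76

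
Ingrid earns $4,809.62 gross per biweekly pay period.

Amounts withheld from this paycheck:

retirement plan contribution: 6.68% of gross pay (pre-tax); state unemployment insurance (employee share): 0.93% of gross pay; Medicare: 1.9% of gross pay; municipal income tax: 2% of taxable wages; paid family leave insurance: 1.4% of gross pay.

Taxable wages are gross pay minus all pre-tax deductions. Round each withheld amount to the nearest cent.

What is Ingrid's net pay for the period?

$4,195.13

Retirement plan contribution: $4,809.62 × 0.0668 = $321.28
Taxable wages = $4,809.62 − $321.28 = $4,488.34
Municipal income tax: $4,488.34 × 0.02 = $89.77
Paid family leave insurance: $4,809.62 × 0.014 = $67.33
Medicare: $4,809.62 × 0.019 = $91.38
State unemployment insurance (employee share): $4,809.62 × 0.0093 = $44.73
Total deductions = $321.28 + $89.77 + $67.33 + $91.38 + $44.73 = $614.49
Net pay = $4,809.62 − $614.49 = $4,195.13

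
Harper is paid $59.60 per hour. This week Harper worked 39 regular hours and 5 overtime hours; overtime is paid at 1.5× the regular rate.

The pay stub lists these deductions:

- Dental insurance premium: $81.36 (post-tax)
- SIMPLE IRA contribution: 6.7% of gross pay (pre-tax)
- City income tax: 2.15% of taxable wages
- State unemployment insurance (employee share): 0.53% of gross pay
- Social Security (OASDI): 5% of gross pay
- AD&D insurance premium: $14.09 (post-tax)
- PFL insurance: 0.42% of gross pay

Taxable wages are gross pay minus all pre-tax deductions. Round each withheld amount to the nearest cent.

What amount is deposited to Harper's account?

Regular pay: 39 × $59.60 = $2,324.40
Overtime pay: 5 × $59.60 × 1.5 = $447.00
Gross pay = $2,324.40 + $447.00 = $2,771.40
SIMPLE IRA contribution: $2,771.40 × 0.067 = $185.68
Taxable wages = $2,771.40 − $185.68 = $2,585.72
City income tax: $2,585.72 × 0.0215 = $55.59
State unemployment insurance (employee share): $2,771.40 × 0.0053 = $14.69
PFL insurance: $2,771.40 × 0.0042 = $11.64
Social Security (OASDI): $2,771.40 × 0.05 = $138.57
AD&D insurance premium: $14.09
Dental insurance premium: $81.36
Total deductions = $185.68 + $55.59 + $14.69 + $11.64 + $138.57 + $14.09 + $81.36 = $501.62
Net pay = $2,771.40 − $501.62 = $2,269.78

$2,269.78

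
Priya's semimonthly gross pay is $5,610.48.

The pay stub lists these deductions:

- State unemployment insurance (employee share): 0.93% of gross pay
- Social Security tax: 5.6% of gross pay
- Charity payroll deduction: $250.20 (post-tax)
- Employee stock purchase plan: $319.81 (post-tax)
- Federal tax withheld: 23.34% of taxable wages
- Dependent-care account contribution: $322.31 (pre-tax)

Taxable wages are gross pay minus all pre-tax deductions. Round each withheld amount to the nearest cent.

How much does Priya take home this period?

Dependent-care account contribution: $322.31
Taxable wages = $5,610.48 − $322.31 = $5,288.17
Federal tax withheld: $5,288.17 × 0.2334 = $1,234.26
Social Security tax: $5,610.48 × 0.056 = $314.19
State unemployment insurance (employee share): $5,610.48 × 0.0093 = $52.18
Charity payroll deduction: $250.20
Employee stock purchase plan: $319.81
Total deductions = $322.31 + $1,234.26 + $314.19 + $52.18 + $250.20 + $319.81 = $2,492.95
Net pay = $5,610.48 − $2,492.95 = $3,117.53

$3,117.53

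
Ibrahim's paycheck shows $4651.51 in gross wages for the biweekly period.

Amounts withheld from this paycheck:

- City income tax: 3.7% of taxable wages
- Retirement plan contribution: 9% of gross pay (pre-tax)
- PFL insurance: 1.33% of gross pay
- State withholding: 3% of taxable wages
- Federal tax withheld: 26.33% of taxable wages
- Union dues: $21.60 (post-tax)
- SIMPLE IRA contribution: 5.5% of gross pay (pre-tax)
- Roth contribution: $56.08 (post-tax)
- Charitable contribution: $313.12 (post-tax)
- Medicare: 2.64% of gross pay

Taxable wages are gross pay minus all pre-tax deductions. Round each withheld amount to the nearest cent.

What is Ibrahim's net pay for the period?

Retirement plan contribution: $4651.51 × 0.09 = $418.64
SIMPLE IRA contribution: $4651.51 × 0.055 = $255.83
Pre-tax total = $418.64 + $255.83 = $674.47
Taxable wages = $4651.51 − $674.47 = $3977.04
City income tax: $3977.04 × 0.037 = $147.15
State withholding: $3977.04 × 0.03 = $119.31
Federal tax withheld: $3977.04 × 0.2633 = $1047.15
Medicare: $4651.51 × 0.0264 = $122.80
PFL insurance: $4651.51 × 0.0133 = $61.87
Union dues: $21.60
Roth contribution: $56.08
Charitable contribution: $313.12
Total deductions = $418.64 + $255.83 + $147.15 + $119.31 + $1047.15 + $122.80 + $61.87 + $21.60 + $56.08 + $313.12 = $2563.55
Net pay = $4651.51 − $2563.55 = $2087.96

$2087.96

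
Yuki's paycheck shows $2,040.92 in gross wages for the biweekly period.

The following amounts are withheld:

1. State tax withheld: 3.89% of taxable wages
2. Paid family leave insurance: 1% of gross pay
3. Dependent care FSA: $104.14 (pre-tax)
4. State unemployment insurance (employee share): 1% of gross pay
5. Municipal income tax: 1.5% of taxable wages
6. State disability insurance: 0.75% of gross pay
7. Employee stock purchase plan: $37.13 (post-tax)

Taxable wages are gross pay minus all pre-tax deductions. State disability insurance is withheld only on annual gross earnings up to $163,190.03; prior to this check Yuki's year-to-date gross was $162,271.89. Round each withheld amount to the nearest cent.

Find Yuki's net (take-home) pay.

Dependent care FSA: $104.14
Taxable wages = $2,040.92 − $104.14 = $1,936.78
Municipal income tax: $1,936.78 × 0.015 = $29.05
State tax withheld: $1,936.78 × 0.0389 = $75.34
State unemployment insurance (employee share): $2,040.92 × 0.01 = $20.41
State disability insurance: only $163,190.03 − $162,271.89 = $918.14 of this check is subject → $918.14 × 0.0075 = $6.89
Paid family leave insurance: $2,040.92 × 0.01 = $20.41
Employee stock purchase plan: $37.13
Total deductions = $104.14 + $29.05 + $75.34 + $20.41 + $6.89 + $20.41 + $37.13 = $293.37
Net pay = $2,040.92 − $293.37 = $1,747.55

$1,747.55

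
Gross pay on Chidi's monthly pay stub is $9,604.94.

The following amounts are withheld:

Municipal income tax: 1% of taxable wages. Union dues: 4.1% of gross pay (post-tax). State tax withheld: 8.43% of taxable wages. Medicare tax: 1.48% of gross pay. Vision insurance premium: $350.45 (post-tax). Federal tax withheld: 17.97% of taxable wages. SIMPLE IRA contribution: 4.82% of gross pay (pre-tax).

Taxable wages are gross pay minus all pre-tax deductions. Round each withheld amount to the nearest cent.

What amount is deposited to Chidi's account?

SIMPLE IRA contribution: $9,604.94 × 0.0482 = $462.96
Taxable wages = $9,604.94 − $462.96 = $9,141.98
State tax withheld: $9,141.98 × 0.0843 = $770.67
Municipal income tax: $9,141.98 × 0.01 = $91.42
Federal tax withheld: $9,141.98 × 0.1797 = $1,642.81
Medicare tax: $9,604.94 × 0.0148 = $142.15
Vision insurance premium: $350.45
Union dues: $9,604.94 × 0.041 = $393.80
Total deductions = $462.96 + $770.67 + $91.42 + $1,642.81 + $142.15 + $350.45 + $393.80 = $3,854.26
Net pay = $9,604.94 − $3,854.26 = $5,750.68

$5,750.68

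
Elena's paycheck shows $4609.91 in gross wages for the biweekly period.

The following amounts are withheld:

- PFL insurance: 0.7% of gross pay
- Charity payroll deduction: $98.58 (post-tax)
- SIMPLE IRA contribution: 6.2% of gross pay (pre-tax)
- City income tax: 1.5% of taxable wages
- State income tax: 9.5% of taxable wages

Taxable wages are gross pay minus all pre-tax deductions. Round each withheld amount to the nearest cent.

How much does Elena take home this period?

$3717.60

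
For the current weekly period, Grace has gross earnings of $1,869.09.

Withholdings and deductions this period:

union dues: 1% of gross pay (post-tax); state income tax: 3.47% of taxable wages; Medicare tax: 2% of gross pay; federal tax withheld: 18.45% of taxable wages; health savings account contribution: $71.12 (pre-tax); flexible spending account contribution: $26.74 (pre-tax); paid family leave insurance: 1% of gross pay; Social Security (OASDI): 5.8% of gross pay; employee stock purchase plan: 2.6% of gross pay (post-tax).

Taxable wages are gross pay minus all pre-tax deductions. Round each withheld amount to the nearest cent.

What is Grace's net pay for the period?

$1,151.21

Health savings account contribution: $71.12
Flexible spending account contribution: $26.74
Pre-tax total = $71.12 + $26.74 = $97.86
Taxable wages = $1,869.09 − $97.86 = $1,771.23
State income tax: $1,771.23 × 0.0347 = $61.46
Federal tax withheld: $1,771.23 × 0.1845 = $326.79
Paid family leave insurance: $1,869.09 × 0.01 = $18.69
Medicare tax: $1,869.09 × 0.02 = $37.38
Social Security (OASDI): $1,869.09 × 0.058 = $108.41
Employee stock purchase plan: $1,869.09 × 0.026 = $48.60
Union dues: $1,869.09 × 0.01 = $18.69
Total deductions = $71.12 + $26.74 + $61.46 + $326.79 + $18.69 + $37.38 + $108.41 + $48.60 + $18.69 = $717.88
Net pay = $1,869.09 − $717.88 = $1,151.21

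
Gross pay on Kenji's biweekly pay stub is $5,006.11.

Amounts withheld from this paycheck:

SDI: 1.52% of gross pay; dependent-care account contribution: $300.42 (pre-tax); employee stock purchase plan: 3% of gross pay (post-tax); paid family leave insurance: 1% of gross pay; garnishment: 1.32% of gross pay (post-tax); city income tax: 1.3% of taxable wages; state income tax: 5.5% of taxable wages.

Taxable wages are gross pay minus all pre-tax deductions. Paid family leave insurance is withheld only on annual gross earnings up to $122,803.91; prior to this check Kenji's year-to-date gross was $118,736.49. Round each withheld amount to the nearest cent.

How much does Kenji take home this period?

$4,052.69

Dependent-care account contribution: $300.42
Taxable wages = $5,006.11 − $300.42 = $4,705.69
State income tax: $4,705.69 × 0.055 = $258.81
City income tax: $4,705.69 × 0.013 = $61.17
Paid family leave insurance: only $122,803.91 − $118,736.49 = $4,067.42 of this check is subject → $4,067.42 × 0.01 = $40.67
SDI: $5,006.11 × 0.0152 = $76.09
Garnishment: $5,006.11 × 0.0132 = $66.08
Employee stock purchase plan: $5,006.11 × 0.03 = $150.18
Total deductions = $300.42 + $258.81 + $61.17 + $40.67 + $76.09 + $66.08 + $150.18 = $953.42
Net pay = $5,006.11 − $953.42 = $4,052.69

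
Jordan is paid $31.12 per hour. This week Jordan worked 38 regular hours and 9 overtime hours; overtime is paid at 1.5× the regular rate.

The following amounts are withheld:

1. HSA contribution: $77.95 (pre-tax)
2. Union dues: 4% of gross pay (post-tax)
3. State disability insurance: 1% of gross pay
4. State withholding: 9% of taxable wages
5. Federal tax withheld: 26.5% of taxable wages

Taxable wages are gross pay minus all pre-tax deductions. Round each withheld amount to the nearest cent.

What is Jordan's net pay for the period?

Regular pay: 38 × $31.12 = $1,182.56
Overtime pay: 9 × $31.12 × 1.5 = $420.12
Gross pay = $1,182.56 + $420.12 = $1,602.68
HSA contribution: $77.95
Taxable wages = $1,602.68 − $77.95 = $1,524.73
Federal tax withheld: $1,524.73 × 0.265 = $404.05
State withholding: $1,524.73 × 0.09 = $137.23
State disability insurance: $1,602.68 × 0.01 = $16.03
Union dues: $1,602.68 × 0.04 = $64.11
Total deductions = $77.95 + $404.05 + $137.23 + $16.03 + $64.11 = $699.37
Net pay = $1,602.68 − $699.37 = $903.31

$903.31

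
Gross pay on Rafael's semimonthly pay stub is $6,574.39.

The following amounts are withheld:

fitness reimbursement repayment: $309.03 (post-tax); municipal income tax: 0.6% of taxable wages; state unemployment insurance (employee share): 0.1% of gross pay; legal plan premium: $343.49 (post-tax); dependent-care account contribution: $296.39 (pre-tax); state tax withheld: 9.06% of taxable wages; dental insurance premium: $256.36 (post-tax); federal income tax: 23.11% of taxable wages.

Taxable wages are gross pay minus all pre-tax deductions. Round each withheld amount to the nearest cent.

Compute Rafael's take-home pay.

Dependent-care account contribution: $296.39
Taxable wages = $6,574.39 − $296.39 = $6,278.00
Federal income tax: $6,278.00 × 0.2311 = $1,450.85
State tax withheld: $6,278.00 × 0.0906 = $568.79
Municipal income tax: $6,278.00 × 0.006 = $37.67
State unemployment insurance (employee share): $6,574.39 × 0.001 = $6.57
Fitness reimbursement repayment: $309.03
Dental insurance premium: $256.36
Legal plan premium: $343.49
Total deductions = $296.39 + $1,450.85 + $568.79 + $37.67 + $6.57 + $309.03 + $256.36 + $343.49 = $3,269.15
Net pay = $6,574.39 − $3,269.15 = $3,305.24

$3,305.24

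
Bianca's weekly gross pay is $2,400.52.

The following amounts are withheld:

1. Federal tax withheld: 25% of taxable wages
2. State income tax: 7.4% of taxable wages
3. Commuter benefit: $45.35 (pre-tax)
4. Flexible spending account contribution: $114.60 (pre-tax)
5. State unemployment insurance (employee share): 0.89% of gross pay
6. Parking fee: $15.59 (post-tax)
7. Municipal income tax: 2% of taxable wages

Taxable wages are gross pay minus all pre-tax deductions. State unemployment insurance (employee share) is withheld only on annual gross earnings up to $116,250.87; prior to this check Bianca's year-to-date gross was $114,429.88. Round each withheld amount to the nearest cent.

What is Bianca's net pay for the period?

$1,438.02

Flexible spending account contribution: $114.60
Commuter benefit: $45.35
Pre-tax total = $114.60 + $45.35 = $159.95
Taxable wages = $2,400.52 − $159.95 = $2,240.57
Federal tax withheld: $2,240.57 × 0.25 = $560.14
Municipal income tax: $2,240.57 × 0.02 = $44.81
State income tax: $2,240.57 × 0.074 = $165.80
State unemployment insurance (employee share): only $116,250.87 − $114,429.88 = $1,820.99 of this check is subject → $1,820.99 × 0.0089 = $16.21
Parking fee: $15.59
Total deductions = $114.60 + $45.35 + $560.14 + $44.81 + $165.80 + $16.21 + $15.59 = $962.50
Net pay = $2,400.52 − $962.50 = $1,438.02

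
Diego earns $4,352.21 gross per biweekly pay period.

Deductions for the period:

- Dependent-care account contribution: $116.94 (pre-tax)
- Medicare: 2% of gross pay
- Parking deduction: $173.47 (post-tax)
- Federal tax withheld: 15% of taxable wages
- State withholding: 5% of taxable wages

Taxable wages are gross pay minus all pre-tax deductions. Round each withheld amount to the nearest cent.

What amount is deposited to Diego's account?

$3,127.71

Dependent-care account contribution: $116.94
Taxable wages = $4,352.21 − $116.94 = $4,235.27
Federal tax withheld: $4,235.27 × 0.15 = $635.29
State withholding: $4,235.27 × 0.05 = $211.76
Medicare: $4,352.21 × 0.02 = $87.04
Parking deduction: $173.47
Total deductions = $116.94 + $635.29 + $211.76 + $87.04 + $173.47 = $1,224.50
Net pay = $4,352.21 − $1,224.50 = $3,127.71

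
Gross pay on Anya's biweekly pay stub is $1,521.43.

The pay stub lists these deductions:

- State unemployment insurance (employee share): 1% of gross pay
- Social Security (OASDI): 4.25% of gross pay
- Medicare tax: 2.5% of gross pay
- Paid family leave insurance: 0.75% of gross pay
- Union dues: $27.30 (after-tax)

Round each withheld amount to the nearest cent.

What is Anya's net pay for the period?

$1,364.81

Medicare tax: $1,521.43 × 0.025 = $38.04
Paid family leave insurance: $1,521.43 × 0.0075 = $11.41
State unemployment insurance (employee share): $1,521.43 × 0.01 = $15.21
Social Security (OASDI): $1,521.43 × 0.0425 = $64.66
Union dues: $27.30
Total deductions = $38.04 + $11.41 + $15.21 + $64.66 + $27.30 = $156.62
Net pay = $1,521.43 − $156.62 = $1,364.81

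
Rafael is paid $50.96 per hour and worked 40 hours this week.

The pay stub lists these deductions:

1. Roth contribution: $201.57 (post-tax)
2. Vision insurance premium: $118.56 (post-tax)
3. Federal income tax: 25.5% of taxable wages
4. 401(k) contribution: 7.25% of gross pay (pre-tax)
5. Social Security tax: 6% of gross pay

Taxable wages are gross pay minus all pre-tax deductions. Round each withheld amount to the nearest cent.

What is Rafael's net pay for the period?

Gross pay: 40 × $50.96 = $2,038.40
401(k) contribution: $2,038.40 × 0.0725 = $147.78
Taxable wages = $2,038.40 − $147.78 = $1,890.62
Federal income tax: $1,890.62 × 0.255 = $482.11
Social Security tax: $2,038.40 × 0.06 = $122.30
Vision insurance premium: $118.56
Roth contribution: $201.57
Total deductions = $147.78 + $482.11 + $122.30 + $118.56 + $201.57 = $1,072.32
Net pay = $2,038.40 − $1,072.32 = $966.08

$966.08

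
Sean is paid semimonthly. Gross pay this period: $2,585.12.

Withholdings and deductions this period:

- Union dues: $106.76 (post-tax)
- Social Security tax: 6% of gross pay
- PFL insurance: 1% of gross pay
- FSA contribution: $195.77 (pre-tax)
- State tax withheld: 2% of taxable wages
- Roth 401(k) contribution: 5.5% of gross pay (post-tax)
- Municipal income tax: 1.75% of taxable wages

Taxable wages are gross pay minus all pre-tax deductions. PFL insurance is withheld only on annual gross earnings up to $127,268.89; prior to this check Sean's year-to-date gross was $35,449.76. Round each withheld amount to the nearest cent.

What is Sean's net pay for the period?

FSA contribution: $195.77
Taxable wages = $2,585.12 − $195.77 = $2,389.35
State tax withheld: $2,389.35 × 0.02 = $47.79
Municipal income tax: $2,389.35 × 0.0175 = $41.81
PFL insurance: cap not yet reached, full $2,585.12 is subject → $2,585.12 × 0.01 = $25.85
Social Security tax: $2,585.12 × 0.06 = $155.11
Roth 401(k) contribution: $2,585.12 × 0.055 = $142.18
Union dues: $106.76
Total deductions = $195.77 + $47.79 + $41.81 + $25.85 + $155.11 + $142.18 + $106.76 = $715.27
Net pay = $2,585.12 − $715.27 = $1,869.85

$1,869.85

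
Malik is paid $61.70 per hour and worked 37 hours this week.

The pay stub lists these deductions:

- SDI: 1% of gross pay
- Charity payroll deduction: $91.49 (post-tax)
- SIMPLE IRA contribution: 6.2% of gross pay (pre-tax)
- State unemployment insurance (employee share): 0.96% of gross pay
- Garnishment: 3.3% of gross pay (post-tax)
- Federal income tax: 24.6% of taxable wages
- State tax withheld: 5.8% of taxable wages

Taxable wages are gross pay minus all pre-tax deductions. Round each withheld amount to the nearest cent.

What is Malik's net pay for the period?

$1,278.81

Gross pay: 37 × $61.70 = $2,282.90
SIMPLE IRA contribution: $2,282.90 × 0.062 = $141.54
Taxable wages = $2,282.90 − $141.54 = $2,141.36
Federal income tax: $2,141.36 × 0.246 = $526.77
State tax withheld: $2,141.36 × 0.058 = $124.20
SDI: $2,282.90 × 0.01 = $22.83
State unemployment insurance (employee share): $2,282.90 × 0.0096 = $21.92
Charity payroll deduction: $91.49
Garnishment: $2,282.90 × 0.033 = $75.34
Total deductions = $141.54 + $526.77 + $124.20 + $22.83 + $21.92 + $91.49 + $75.34 = $1,004.09
Net pay = $2,282.90 − $1,004.09 = $1,278.81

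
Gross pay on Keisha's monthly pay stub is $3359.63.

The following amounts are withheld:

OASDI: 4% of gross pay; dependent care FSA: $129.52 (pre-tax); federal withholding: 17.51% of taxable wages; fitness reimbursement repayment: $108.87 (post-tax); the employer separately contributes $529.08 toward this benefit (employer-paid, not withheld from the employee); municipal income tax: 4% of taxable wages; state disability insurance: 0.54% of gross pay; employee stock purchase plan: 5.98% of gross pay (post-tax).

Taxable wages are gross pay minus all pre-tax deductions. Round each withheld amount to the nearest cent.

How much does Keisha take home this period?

$2073.01

Dependent care FSA: $129.52
Taxable wages = $3359.63 − $129.52 = $3230.11
Municipal income tax: $3230.11 × 0.04 = $129.20
Federal withholding: $3230.11 × 0.1751 = $565.59
State disability insurance: $3359.63 × 0.0054 = $18.14
OASDI: $3359.63 × 0.04 = $134.39
Fitness reimbursement repayment: $108.87
Employee stock purchase plan: $3359.63 × 0.0598 = $200.91
(Employer's $529.08 toward fitness reimbursement repayment is not withheld from the employee.)
Total deductions = $129.52 + $129.20 + $565.59 + $18.14 + $134.39 + $108.87 + $200.91 = $1286.62
Net pay = $3359.63 − $1286.62 = $2073.01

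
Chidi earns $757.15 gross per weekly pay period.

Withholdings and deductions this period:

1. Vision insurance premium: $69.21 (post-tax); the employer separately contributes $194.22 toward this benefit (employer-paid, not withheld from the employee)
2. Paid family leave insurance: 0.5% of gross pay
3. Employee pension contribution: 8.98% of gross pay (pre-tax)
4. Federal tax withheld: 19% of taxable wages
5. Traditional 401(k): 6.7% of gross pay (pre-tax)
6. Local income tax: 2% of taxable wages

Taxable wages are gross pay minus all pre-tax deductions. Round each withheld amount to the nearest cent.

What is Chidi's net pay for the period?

$431.36

Traditional 401(k): $757.15 × 0.067 = $50.73
Employee pension contribution: $757.15 × 0.0898 = $67.99
Pre-tax total = $50.73 + $67.99 = $118.72
Taxable wages = $757.15 − $118.72 = $638.43
Federal tax withheld: $638.43 × 0.19 = $121.30
Local income tax: $638.43 × 0.02 = $12.77
Paid family leave insurance: $757.15 × 0.005 = $3.79
Vision insurance premium: $69.21
(Employer's $194.22 toward vision insurance premium is not withheld from the employee.)
Total deductions = $50.73 + $67.99 + $121.30 + $12.77 + $3.79 + $69.21 = $325.79
Net pay = $757.15 − $325.79 = $431.36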